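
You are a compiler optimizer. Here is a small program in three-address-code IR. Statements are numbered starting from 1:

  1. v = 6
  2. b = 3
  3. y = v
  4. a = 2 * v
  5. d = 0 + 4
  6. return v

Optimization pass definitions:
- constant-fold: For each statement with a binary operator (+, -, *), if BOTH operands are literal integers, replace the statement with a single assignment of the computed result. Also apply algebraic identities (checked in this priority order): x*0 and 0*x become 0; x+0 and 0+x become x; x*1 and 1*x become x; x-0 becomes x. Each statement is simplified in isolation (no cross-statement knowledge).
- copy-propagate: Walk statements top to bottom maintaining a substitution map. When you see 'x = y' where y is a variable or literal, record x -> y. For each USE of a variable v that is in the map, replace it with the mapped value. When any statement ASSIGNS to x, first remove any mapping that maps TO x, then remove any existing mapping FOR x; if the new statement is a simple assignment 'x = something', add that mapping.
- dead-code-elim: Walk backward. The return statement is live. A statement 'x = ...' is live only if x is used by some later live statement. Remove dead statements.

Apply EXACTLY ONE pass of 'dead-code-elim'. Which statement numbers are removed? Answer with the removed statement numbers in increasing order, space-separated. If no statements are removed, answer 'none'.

Answer: 2 3 4 5

Derivation:
Backward liveness scan:
Stmt 1 'v = 6': KEEP (v is live); live-in = []
Stmt 2 'b = 3': DEAD (b not in live set ['v'])
Stmt 3 'y = v': DEAD (y not in live set ['v'])
Stmt 4 'a = 2 * v': DEAD (a not in live set ['v'])
Stmt 5 'd = 0 + 4': DEAD (d not in live set ['v'])
Stmt 6 'return v': KEEP (return); live-in = ['v']
Removed statement numbers: [2, 3, 4, 5]
Surviving IR:
  v = 6
  return v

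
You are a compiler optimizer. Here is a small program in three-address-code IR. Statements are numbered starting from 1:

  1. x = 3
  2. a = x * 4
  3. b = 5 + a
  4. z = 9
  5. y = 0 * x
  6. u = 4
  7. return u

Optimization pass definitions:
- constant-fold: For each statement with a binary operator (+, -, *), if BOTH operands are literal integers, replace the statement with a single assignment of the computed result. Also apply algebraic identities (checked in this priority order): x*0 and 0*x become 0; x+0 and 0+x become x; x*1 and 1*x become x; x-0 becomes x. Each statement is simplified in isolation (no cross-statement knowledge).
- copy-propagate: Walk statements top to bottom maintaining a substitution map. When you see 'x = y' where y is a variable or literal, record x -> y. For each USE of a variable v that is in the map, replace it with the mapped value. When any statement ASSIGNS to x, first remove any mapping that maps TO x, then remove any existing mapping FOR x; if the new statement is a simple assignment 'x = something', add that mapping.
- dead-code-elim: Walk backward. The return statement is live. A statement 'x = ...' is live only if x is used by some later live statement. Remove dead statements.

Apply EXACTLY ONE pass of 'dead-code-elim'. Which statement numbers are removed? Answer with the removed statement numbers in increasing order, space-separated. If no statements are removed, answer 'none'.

Answer: 1 2 3 4 5

Derivation:
Backward liveness scan:
Stmt 1 'x = 3': DEAD (x not in live set [])
Stmt 2 'a = x * 4': DEAD (a not in live set [])
Stmt 3 'b = 5 + a': DEAD (b not in live set [])
Stmt 4 'z = 9': DEAD (z not in live set [])
Stmt 5 'y = 0 * x': DEAD (y not in live set [])
Stmt 6 'u = 4': KEEP (u is live); live-in = []
Stmt 7 'return u': KEEP (return); live-in = ['u']
Removed statement numbers: [1, 2, 3, 4, 5]
Surviving IR:
  u = 4
  return u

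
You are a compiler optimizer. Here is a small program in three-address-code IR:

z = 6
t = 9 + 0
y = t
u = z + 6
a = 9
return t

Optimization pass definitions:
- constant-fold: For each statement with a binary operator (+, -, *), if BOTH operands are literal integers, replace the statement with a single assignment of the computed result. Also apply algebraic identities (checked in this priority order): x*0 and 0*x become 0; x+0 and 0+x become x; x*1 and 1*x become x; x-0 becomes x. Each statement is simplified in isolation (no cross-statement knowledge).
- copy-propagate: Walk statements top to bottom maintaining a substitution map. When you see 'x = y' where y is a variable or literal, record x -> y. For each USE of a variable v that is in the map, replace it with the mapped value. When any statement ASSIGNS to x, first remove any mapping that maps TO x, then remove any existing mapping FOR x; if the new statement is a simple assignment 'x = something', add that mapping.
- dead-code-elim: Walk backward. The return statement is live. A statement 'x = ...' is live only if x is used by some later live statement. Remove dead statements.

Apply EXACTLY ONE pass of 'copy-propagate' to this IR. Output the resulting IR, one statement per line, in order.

Answer: z = 6
t = 9 + 0
y = t
u = 6 + 6
a = 9
return t

Derivation:
Applying copy-propagate statement-by-statement:
  [1] z = 6  (unchanged)
  [2] t = 9 + 0  (unchanged)
  [3] y = t  (unchanged)
  [4] u = z + 6  -> u = 6 + 6
  [5] a = 9  (unchanged)
  [6] return t  (unchanged)
Result (6 stmts):
  z = 6
  t = 9 + 0
  y = t
  u = 6 + 6
  a = 9
  return t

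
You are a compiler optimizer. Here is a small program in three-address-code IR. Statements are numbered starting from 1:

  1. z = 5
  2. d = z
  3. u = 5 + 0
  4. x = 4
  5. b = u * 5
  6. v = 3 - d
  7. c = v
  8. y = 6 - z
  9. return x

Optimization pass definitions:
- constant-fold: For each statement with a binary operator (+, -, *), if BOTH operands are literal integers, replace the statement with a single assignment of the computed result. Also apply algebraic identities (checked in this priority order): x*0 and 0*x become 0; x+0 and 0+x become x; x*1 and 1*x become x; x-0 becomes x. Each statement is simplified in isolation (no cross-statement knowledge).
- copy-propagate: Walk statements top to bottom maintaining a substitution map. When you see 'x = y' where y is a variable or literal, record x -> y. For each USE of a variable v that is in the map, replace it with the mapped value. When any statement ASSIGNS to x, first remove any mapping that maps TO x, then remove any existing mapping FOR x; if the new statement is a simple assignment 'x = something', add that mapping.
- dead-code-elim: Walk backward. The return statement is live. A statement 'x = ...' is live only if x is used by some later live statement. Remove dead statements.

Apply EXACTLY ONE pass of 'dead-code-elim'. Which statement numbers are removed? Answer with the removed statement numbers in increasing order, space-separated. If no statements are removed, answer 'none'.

Backward liveness scan:
Stmt 1 'z = 5': DEAD (z not in live set [])
Stmt 2 'd = z': DEAD (d not in live set [])
Stmt 3 'u = 5 + 0': DEAD (u not in live set [])
Stmt 4 'x = 4': KEEP (x is live); live-in = []
Stmt 5 'b = u * 5': DEAD (b not in live set ['x'])
Stmt 6 'v = 3 - d': DEAD (v not in live set ['x'])
Stmt 7 'c = v': DEAD (c not in live set ['x'])
Stmt 8 'y = 6 - z': DEAD (y not in live set ['x'])
Stmt 9 'return x': KEEP (return); live-in = ['x']
Removed statement numbers: [1, 2, 3, 5, 6, 7, 8]
Surviving IR:
  x = 4
  return x

Answer: 1 2 3 5 6 7 8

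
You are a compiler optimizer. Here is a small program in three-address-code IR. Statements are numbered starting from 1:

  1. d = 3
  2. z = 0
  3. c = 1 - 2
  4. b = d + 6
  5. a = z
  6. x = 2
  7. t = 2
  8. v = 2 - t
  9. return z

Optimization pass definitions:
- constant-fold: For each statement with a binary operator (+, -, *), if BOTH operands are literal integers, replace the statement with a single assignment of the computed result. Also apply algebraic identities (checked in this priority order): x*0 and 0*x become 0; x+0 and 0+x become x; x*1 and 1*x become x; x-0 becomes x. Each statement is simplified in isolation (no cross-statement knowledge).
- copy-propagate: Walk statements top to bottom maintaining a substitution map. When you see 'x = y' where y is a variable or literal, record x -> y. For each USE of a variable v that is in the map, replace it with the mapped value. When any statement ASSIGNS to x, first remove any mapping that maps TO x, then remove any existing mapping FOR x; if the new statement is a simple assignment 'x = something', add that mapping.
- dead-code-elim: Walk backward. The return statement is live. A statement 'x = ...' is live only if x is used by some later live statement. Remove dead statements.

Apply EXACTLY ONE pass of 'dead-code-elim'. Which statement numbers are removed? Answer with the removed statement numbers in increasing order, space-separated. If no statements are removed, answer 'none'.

Answer: 1 3 4 5 6 7 8

Derivation:
Backward liveness scan:
Stmt 1 'd = 3': DEAD (d not in live set [])
Stmt 2 'z = 0': KEEP (z is live); live-in = []
Stmt 3 'c = 1 - 2': DEAD (c not in live set ['z'])
Stmt 4 'b = d + 6': DEAD (b not in live set ['z'])
Stmt 5 'a = z': DEAD (a not in live set ['z'])
Stmt 6 'x = 2': DEAD (x not in live set ['z'])
Stmt 7 't = 2': DEAD (t not in live set ['z'])
Stmt 8 'v = 2 - t': DEAD (v not in live set ['z'])
Stmt 9 'return z': KEEP (return); live-in = ['z']
Removed statement numbers: [1, 3, 4, 5, 6, 7, 8]
Surviving IR:
  z = 0
  return z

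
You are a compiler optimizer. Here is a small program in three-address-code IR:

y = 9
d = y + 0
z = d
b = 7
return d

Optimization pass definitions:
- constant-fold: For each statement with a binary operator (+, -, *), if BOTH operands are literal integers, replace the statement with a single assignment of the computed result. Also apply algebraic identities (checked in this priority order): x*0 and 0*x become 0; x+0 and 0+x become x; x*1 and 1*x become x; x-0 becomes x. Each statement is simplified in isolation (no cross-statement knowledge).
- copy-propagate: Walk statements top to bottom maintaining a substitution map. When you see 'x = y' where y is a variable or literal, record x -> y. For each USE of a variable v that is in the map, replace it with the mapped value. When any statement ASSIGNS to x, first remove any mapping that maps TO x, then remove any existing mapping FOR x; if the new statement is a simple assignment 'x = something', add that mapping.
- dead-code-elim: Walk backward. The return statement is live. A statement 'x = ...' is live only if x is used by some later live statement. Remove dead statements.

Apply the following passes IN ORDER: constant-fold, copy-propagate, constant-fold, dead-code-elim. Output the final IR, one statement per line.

Initial IR:
  y = 9
  d = y + 0
  z = d
  b = 7
  return d
After constant-fold (5 stmts):
  y = 9
  d = y
  z = d
  b = 7
  return d
After copy-propagate (5 stmts):
  y = 9
  d = 9
  z = 9
  b = 7
  return 9
After constant-fold (5 stmts):
  y = 9
  d = 9
  z = 9
  b = 7
  return 9
After dead-code-elim (1 stmts):
  return 9

Answer: return 9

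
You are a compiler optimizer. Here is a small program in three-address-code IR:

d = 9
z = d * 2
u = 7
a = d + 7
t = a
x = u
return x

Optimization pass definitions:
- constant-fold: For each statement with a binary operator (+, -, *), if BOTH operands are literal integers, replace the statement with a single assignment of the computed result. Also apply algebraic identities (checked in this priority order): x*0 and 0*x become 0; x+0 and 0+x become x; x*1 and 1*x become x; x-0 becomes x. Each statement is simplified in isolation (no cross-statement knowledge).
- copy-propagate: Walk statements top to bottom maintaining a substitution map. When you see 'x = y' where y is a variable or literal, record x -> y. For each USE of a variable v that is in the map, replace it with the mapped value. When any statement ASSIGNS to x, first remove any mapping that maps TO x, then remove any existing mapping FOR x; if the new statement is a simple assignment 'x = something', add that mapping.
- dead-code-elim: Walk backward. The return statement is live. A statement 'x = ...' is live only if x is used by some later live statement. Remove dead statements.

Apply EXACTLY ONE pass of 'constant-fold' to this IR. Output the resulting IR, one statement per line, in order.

Answer: d = 9
z = d * 2
u = 7
a = d + 7
t = a
x = u
return x

Derivation:
Applying constant-fold statement-by-statement:
  [1] d = 9  (unchanged)
  [2] z = d * 2  (unchanged)
  [3] u = 7  (unchanged)
  [4] a = d + 7  (unchanged)
  [5] t = a  (unchanged)
  [6] x = u  (unchanged)
  [7] return x  (unchanged)
Result (7 stmts):
  d = 9
  z = d * 2
  u = 7
  a = d + 7
  t = a
  x = u
  return x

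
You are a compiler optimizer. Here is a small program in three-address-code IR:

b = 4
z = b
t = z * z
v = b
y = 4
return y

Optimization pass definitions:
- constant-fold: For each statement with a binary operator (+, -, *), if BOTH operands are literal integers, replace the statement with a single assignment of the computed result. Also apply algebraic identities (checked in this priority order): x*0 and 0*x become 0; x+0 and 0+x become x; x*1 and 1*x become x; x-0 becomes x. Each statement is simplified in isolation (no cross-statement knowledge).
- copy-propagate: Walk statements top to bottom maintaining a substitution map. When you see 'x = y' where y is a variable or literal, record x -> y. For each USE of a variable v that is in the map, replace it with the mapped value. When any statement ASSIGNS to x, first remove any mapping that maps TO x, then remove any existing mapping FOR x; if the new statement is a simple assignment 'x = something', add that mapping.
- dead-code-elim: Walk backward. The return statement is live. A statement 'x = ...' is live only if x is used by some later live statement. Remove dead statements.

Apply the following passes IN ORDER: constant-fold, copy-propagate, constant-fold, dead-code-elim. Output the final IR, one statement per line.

Answer: return 4

Derivation:
Initial IR:
  b = 4
  z = b
  t = z * z
  v = b
  y = 4
  return y
After constant-fold (6 stmts):
  b = 4
  z = b
  t = z * z
  v = b
  y = 4
  return y
After copy-propagate (6 stmts):
  b = 4
  z = 4
  t = 4 * 4
  v = 4
  y = 4
  return 4
After constant-fold (6 stmts):
  b = 4
  z = 4
  t = 16
  v = 4
  y = 4
  return 4
After dead-code-elim (1 stmts):
  return 4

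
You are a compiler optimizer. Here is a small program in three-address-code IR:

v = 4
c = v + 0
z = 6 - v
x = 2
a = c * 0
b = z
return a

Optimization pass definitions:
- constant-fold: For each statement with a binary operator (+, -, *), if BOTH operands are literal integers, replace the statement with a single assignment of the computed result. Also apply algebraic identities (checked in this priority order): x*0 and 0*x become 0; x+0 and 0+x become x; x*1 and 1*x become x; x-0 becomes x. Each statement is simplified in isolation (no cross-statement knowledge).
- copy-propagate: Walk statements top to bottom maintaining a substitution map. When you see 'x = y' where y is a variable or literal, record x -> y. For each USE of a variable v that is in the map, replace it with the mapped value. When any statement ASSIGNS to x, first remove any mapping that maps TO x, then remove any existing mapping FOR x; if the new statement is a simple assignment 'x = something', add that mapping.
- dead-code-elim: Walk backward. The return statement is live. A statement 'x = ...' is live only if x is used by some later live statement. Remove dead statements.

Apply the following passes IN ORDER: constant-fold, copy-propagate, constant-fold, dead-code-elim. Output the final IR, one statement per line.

Answer: return 0

Derivation:
Initial IR:
  v = 4
  c = v + 0
  z = 6 - v
  x = 2
  a = c * 0
  b = z
  return a
After constant-fold (7 stmts):
  v = 4
  c = v
  z = 6 - v
  x = 2
  a = 0
  b = z
  return a
After copy-propagate (7 stmts):
  v = 4
  c = 4
  z = 6 - 4
  x = 2
  a = 0
  b = z
  return 0
After constant-fold (7 stmts):
  v = 4
  c = 4
  z = 2
  x = 2
  a = 0
  b = z
  return 0
After dead-code-elim (1 stmts):
  return 0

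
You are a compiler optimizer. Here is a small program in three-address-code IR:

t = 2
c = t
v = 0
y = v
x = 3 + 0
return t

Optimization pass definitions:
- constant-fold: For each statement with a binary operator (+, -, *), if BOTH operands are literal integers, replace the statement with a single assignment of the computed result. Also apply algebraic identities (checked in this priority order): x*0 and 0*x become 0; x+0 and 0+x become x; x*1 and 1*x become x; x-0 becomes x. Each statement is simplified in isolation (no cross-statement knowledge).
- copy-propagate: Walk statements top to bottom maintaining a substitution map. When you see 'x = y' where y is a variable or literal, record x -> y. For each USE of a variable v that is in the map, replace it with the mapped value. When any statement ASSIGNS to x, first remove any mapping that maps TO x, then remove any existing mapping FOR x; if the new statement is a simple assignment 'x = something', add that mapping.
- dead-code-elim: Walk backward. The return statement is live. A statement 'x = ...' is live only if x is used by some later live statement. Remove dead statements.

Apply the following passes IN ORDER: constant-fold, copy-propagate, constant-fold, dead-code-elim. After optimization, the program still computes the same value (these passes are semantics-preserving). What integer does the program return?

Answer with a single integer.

Answer: 2

Derivation:
Initial IR:
  t = 2
  c = t
  v = 0
  y = v
  x = 3 + 0
  return t
After constant-fold (6 stmts):
  t = 2
  c = t
  v = 0
  y = v
  x = 3
  return t
After copy-propagate (6 stmts):
  t = 2
  c = 2
  v = 0
  y = 0
  x = 3
  return 2
After constant-fold (6 stmts):
  t = 2
  c = 2
  v = 0
  y = 0
  x = 3
  return 2
After dead-code-elim (1 stmts):
  return 2
Evaluate:
  t = 2  =>  t = 2
  c = t  =>  c = 2
  v = 0  =>  v = 0
  y = v  =>  y = 0
  x = 3 + 0  =>  x = 3
  return t = 2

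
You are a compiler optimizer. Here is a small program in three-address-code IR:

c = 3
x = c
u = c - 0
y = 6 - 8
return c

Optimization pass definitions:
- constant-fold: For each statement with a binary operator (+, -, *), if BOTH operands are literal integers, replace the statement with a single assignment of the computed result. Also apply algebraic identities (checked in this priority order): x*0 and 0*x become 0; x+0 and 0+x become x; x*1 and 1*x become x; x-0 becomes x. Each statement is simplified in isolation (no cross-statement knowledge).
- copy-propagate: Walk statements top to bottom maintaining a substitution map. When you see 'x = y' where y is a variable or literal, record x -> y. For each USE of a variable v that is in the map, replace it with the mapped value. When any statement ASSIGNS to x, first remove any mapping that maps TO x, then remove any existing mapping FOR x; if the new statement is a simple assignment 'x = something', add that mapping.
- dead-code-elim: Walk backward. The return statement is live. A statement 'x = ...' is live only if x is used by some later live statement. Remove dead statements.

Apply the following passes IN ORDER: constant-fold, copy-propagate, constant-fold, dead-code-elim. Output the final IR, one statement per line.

Answer: return 3

Derivation:
Initial IR:
  c = 3
  x = c
  u = c - 0
  y = 6 - 8
  return c
After constant-fold (5 stmts):
  c = 3
  x = c
  u = c
  y = -2
  return c
After copy-propagate (5 stmts):
  c = 3
  x = 3
  u = 3
  y = -2
  return 3
After constant-fold (5 stmts):
  c = 3
  x = 3
  u = 3
  y = -2
  return 3
After dead-code-elim (1 stmts):
  return 3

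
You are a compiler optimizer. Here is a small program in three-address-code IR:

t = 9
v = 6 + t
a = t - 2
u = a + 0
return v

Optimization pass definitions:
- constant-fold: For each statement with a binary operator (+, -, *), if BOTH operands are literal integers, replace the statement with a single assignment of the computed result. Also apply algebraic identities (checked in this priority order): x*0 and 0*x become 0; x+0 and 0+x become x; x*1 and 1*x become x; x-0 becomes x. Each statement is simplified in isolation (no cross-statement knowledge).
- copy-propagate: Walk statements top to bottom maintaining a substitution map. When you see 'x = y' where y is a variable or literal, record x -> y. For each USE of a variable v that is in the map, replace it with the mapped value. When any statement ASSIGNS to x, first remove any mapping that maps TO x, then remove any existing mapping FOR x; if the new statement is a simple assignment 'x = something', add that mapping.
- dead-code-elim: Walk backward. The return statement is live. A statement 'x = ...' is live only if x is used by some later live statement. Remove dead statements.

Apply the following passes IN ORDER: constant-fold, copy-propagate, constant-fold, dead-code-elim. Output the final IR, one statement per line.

Initial IR:
  t = 9
  v = 6 + t
  a = t - 2
  u = a + 0
  return v
After constant-fold (5 stmts):
  t = 9
  v = 6 + t
  a = t - 2
  u = a
  return v
After copy-propagate (5 stmts):
  t = 9
  v = 6 + 9
  a = 9 - 2
  u = a
  return v
After constant-fold (5 stmts):
  t = 9
  v = 15
  a = 7
  u = a
  return v
After dead-code-elim (2 stmts):
  v = 15
  return v

Answer: v = 15
return v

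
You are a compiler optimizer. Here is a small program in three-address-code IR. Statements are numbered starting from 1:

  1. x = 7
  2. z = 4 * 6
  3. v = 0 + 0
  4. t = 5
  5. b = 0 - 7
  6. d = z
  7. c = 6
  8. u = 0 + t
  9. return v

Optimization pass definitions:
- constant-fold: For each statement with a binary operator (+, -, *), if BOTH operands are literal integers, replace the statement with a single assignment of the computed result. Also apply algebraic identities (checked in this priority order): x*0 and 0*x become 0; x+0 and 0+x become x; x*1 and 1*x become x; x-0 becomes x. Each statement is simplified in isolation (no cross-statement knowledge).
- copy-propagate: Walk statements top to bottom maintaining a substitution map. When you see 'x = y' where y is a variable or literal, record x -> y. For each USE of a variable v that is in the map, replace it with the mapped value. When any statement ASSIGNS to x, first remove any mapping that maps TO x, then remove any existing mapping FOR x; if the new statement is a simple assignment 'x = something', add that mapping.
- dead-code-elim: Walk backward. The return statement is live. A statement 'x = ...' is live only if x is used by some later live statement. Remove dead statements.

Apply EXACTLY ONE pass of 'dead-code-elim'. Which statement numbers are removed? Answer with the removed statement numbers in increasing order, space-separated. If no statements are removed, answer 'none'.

Backward liveness scan:
Stmt 1 'x = 7': DEAD (x not in live set [])
Stmt 2 'z = 4 * 6': DEAD (z not in live set [])
Stmt 3 'v = 0 + 0': KEEP (v is live); live-in = []
Stmt 4 't = 5': DEAD (t not in live set ['v'])
Stmt 5 'b = 0 - 7': DEAD (b not in live set ['v'])
Stmt 6 'd = z': DEAD (d not in live set ['v'])
Stmt 7 'c = 6': DEAD (c not in live set ['v'])
Stmt 8 'u = 0 + t': DEAD (u not in live set ['v'])
Stmt 9 'return v': KEEP (return); live-in = ['v']
Removed statement numbers: [1, 2, 4, 5, 6, 7, 8]
Surviving IR:
  v = 0 + 0
  return v

Answer: 1 2 4 5 6 7 8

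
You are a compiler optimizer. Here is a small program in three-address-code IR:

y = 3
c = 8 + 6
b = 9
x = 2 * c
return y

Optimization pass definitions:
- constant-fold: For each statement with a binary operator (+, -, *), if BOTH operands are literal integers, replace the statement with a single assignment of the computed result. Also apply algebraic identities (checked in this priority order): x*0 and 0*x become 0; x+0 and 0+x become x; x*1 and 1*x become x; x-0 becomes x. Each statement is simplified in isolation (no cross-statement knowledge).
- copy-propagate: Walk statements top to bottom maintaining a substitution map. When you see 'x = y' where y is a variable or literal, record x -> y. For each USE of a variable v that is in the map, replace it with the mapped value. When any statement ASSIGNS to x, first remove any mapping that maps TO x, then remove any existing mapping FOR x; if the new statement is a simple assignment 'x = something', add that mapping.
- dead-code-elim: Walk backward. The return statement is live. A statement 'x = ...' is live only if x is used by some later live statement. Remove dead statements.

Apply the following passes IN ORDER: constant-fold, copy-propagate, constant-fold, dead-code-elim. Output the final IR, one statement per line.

Initial IR:
  y = 3
  c = 8 + 6
  b = 9
  x = 2 * c
  return y
After constant-fold (5 stmts):
  y = 3
  c = 14
  b = 9
  x = 2 * c
  return y
After copy-propagate (5 stmts):
  y = 3
  c = 14
  b = 9
  x = 2 * 14
  return 3
After constant-fold (5 stmts):
  y = 3
  c = 14
  b = 9
  x = 28
  return 3
After dead-code-elim (1 stmts):
  return 3

Answer: return 3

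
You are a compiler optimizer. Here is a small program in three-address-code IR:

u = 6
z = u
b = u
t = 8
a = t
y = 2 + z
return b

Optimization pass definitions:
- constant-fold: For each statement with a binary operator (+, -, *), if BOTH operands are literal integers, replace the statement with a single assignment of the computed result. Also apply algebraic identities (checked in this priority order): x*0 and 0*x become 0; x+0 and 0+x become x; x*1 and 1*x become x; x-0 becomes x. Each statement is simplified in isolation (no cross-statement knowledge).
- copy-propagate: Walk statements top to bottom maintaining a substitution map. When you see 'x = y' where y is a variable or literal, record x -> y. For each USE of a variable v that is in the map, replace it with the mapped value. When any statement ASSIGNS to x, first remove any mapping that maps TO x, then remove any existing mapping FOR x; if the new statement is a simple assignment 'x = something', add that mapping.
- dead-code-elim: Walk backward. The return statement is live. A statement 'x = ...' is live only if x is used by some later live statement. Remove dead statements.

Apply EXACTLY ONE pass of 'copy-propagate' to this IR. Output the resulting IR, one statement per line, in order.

Applying copy-propagate statement-by-statement:
  [1] u = 6  (unchanged)
  [2] z = u  -> z = 6
  [3] b = u  -> b = 6
  [4] t = 8  (unchanged)
  [5] a = t  -> a = 8
  [6] y = 2 + z  -> y = 2 + 6
  [7] return b  -> return 6
Result (7 stmts):
  u = 6
  z = 6
  b = 6
  t = 8
  a = 8
  y = 2 + 6
  return 6

Answer: u = 6
z = 6
b = 6
t = 8
a = 8
y = 2 + 6
return 6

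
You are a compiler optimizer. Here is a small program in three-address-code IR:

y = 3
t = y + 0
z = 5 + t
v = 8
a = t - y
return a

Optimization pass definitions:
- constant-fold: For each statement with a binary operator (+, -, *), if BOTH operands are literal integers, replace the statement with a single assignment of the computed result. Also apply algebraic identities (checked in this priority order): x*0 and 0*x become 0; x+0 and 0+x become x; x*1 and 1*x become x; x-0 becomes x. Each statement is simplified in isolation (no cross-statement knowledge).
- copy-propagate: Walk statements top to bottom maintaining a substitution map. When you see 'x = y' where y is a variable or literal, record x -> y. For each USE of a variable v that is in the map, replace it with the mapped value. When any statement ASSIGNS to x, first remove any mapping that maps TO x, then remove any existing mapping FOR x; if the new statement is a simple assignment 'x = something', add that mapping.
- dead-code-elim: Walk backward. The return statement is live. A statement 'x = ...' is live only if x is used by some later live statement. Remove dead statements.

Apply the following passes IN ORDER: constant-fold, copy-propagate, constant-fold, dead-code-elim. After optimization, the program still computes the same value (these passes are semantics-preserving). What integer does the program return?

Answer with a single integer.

Initial IR:
  y = 3
  t = y + 0
  z = 5 + t
  v = 8
  a = t - y
  return a
After constant-fold (6 stmts):
  y = 3
  t = y
  z = 5 + t
  v = 8
  a = t - y
  return a
After copy-propagate (6 stmts):
  y = 3
  t = 3
  z = 5 + 3
  v = 8
  a = 3 - 3
  return a
After constant-fold (6 stmts):
  y = 3
  t = 3
  z = 8
  v = 8
  a = 0
  return a
After dead-code-elim (2 stmts):
  a = 0
  return a
Evaluate:
  y = 3  =>  y = 3
  t = y + 0  =>  t = 3
  z = 5 + t  =>  z = 8
  v = 8  =>  v = 8
  a = t - y  =>  a = 0
  return a = 0

Answer: 0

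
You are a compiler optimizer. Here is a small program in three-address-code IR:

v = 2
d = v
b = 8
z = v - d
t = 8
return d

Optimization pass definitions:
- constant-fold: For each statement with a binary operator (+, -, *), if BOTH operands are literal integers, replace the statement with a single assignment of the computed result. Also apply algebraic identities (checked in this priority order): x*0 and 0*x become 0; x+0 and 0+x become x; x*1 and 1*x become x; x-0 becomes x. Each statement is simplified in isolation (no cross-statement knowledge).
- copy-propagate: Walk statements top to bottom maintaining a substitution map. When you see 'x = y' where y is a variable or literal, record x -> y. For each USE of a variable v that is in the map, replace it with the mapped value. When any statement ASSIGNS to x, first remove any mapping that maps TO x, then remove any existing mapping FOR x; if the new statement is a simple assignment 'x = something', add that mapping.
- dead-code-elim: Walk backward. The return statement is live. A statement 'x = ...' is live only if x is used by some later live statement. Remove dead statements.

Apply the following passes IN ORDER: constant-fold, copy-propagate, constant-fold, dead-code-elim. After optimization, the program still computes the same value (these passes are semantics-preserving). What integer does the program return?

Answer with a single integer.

Answer: 2

Derivation:
Initial IR:
  v = 2
  d = v
  b = 8
  z = v - d
  t = 8
  return d
After constant-fold (6 stmts):
  v = 2
  d = v
  b = 8
  z = v - d
  t = 8
  return d
After copy-propagate (6 stmts):
  v = 2
  d = 2
  b = 8
  z = 2 - 2
  t = 8
  return 2
After constant-fold (6 stmts):
  v = 2
  d = 2
  b = 8
  z = 0
  t = 8
  return 2
After dead-code-elim (1 stmts):
  return 2
Evaluate:
  v = 2  =>  v = 2
  d = v  =>  d = 2
  b = 8  =>  b = 8
  z = v - d  =>  z = 0
  t = 8  =>  t = 8
  return d = 2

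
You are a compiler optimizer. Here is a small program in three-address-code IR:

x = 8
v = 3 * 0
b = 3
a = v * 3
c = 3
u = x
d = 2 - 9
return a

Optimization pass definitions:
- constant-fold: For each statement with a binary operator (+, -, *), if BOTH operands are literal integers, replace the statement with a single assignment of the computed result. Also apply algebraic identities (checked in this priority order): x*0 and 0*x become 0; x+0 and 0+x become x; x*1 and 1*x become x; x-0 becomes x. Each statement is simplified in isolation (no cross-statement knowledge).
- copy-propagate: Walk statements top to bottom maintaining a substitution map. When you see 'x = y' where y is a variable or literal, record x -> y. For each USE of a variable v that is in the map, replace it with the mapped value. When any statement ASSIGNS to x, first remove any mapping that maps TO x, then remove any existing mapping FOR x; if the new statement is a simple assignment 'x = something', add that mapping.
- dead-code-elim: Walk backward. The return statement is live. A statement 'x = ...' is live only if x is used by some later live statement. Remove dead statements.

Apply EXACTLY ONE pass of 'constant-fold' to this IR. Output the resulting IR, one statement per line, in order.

Answer: x = 8
v = 0
b = 3
a = v * 3
c = 3
u = x
d = -7
return a

Derivation:
Applying constant-fold statement-by-statement:
  [1] x = 8  (unchanged)
  [2] v = 3 * 0  -> v = 0
  [3] b = 3  (unchanged)
  [4] a = v * 3  (unchanged)
  [5] c = 3  (unchanged)
  [6] u = x  (unchanged)
  [7] d = 2 - 9  -> d = -7
  [8] return a  (unchanged)
Result (8 stmts):
  x = 8
  v = 0
  b = 3
  a = v * 3
  c = 3
  u = x
  d = -7
  return a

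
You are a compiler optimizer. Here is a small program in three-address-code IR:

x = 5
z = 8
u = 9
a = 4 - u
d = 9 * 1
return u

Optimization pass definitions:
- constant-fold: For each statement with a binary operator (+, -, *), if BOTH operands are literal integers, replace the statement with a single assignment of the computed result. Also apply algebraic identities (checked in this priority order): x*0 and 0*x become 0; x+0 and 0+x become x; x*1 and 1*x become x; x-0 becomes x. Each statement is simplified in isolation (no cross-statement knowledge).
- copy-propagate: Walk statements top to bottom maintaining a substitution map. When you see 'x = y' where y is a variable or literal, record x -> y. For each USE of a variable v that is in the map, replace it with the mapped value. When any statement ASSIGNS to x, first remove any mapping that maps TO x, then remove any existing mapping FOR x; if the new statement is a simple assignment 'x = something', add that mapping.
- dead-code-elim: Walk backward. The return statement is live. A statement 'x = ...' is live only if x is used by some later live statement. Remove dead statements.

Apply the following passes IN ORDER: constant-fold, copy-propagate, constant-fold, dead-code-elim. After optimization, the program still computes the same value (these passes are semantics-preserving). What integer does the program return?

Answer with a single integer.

Initial IR:
  x = 5
  z = 8
  u = 9
  a = 4 - u
  d = 9 * 1
  return u
After constant-fold (6 stmts):
  x = 5
  z = 8
  u = 9
  a = 4 - u
  d = 9
  return u
After copy-propagate (6 stmts):
  x = 5
  z = 8
  u = 9
  a = 4 - 9
  d = 9
  return 9
After constant-fold (6 stmts):
  x = 5
  z = 8
  u = 9
  a = -5
  d = 9
  return 9
After dead-code-elim (1 stmts):
  return 9
Evaluate:
  x = 5  =>  x = 5
  z = 8  =>  z = 8
  u = 9  =>  u = 9
  a = 4 - u  =>  a = -5
  d = 9 * 1  =>  d = 9
  return u = 9

Answer: 9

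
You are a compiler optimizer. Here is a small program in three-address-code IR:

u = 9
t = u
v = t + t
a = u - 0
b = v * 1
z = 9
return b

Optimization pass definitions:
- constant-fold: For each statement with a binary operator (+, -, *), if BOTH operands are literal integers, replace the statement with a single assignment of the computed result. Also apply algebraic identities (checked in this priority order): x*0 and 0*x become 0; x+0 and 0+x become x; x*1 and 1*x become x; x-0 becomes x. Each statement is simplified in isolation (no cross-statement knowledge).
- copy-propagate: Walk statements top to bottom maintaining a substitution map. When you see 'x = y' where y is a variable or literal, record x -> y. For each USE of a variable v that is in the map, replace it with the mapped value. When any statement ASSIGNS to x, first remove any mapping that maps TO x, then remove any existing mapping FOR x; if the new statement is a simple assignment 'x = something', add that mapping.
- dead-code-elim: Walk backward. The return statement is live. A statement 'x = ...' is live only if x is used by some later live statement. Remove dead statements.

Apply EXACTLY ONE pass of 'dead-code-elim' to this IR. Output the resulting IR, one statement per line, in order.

Answer: u = 9
t = u
v = t + t
b = v * 1
return b

Derivation:
Applying dead-code-elim statement-by-statement:
  [7] return b  -> KEEP (return); live=['b']
  [6] z = 9  -> DEAD (z not live)
  [5] b = v * 1  -> KEEP; live=['v']
  [4] a = u - 0  -> DEAD (a not live)
  [3] v = t + t  -> KEEP; live=['t']
  [2] t = u  -> KEEP; live=['u']
  [1] u = 9  -> KEEP; live=[]
Result (5 stmts):
  u = 9
  t = u
  v = t + t
  b = v * 1
  return b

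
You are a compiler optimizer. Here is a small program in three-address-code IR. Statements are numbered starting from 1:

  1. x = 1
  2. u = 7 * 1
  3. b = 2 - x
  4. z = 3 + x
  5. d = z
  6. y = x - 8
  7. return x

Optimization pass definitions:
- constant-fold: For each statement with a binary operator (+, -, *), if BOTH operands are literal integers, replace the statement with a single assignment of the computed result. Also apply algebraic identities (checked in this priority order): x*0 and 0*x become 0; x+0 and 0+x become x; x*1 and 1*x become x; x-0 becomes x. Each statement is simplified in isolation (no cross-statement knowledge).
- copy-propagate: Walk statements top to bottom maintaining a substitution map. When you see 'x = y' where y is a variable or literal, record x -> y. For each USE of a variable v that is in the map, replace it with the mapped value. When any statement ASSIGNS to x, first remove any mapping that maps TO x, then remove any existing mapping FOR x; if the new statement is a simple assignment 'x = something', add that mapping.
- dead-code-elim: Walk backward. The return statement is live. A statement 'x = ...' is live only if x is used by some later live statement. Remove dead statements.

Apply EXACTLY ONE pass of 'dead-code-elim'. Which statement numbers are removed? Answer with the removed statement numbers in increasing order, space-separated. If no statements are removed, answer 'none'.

Answer: 2 3 4 5 6

Derivation:
Backward liveness scan:
Stmt 1 'x = 1': KEEP (x is live); live-in = []
Stmt 2 'u = 7 * 1': DEAD (u not in live set ['x'])
Stmt 3 'b = 2 - x': DEAD (b not in live set ['x'])
Stmt 4 'z = 3 + x': DEAD (z not in live set ['x'])
Stmt 5 'd = z': DEAD (d not in live set ['x'])
Stmt 6 'y = x - 8': DEAD (y not in live set ['x'])
Stmt 7 'return x': KEEP (return); live-in = ['x']
Removed statement numbers: [2, 3, 4, 5, 6]
Surviving IR:
  x = 1
  return x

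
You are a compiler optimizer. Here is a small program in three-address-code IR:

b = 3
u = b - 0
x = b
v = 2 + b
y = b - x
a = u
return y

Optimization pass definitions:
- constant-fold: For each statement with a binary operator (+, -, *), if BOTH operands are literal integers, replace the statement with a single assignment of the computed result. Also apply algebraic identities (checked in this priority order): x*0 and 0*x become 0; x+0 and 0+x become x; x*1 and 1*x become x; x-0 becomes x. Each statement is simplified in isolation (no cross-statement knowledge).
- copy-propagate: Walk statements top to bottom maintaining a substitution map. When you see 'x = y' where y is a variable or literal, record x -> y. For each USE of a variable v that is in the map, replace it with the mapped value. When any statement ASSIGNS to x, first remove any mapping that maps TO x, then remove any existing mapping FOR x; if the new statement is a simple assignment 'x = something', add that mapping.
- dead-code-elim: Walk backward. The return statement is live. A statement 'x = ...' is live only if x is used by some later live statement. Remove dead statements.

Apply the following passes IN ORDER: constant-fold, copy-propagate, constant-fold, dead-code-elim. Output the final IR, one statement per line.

Initial IR:
  b = 3
  u = b - 0
  x = b
  v = 2 + b
  y = b - x
  a = u
  return y
After constant-fold (7 stmts):
  b = 3
  u = b
  x = b
  v = 2 + b
  y = b - x
  a = u
  return y
After copy-propagate (7 stmts):
  b = 3
  u = 3
  x = 3
  v = 2 + 3
  y = 3 - 3
  a = 3
  return y
After constant-fold (7 stmts):
  b = 3
  u = 3
  x = 3
  v = 5
  y = 0
  a = 3
  return y
After dead-code-elim (2 stmts):
  y = 0
  return y

Answer: y = 0
return y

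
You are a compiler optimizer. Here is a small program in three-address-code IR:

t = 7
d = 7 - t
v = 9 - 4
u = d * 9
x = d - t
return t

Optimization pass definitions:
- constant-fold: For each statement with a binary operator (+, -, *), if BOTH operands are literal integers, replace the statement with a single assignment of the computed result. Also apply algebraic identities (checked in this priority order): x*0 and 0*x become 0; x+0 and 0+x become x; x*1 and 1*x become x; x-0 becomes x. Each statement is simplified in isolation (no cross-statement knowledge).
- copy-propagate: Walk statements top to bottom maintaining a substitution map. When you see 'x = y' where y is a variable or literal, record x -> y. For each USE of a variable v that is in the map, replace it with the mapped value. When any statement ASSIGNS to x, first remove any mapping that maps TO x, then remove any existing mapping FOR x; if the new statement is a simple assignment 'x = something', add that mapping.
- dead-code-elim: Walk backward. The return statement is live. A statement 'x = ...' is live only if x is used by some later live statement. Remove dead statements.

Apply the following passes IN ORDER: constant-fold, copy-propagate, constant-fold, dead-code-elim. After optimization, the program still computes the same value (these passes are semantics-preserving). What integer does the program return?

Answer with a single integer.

Answer: 7

Derivation:
Initial IR:
  t = 7
  d = 7 - t
  v = 9 - 4
  u = d * 9
  x = d - t
  return t
After constant-fold (6 stmts):
  t = 7
  d = 7 - t
  v = 5
  u = d * 9
  x = d - t
  return t
After copy-propagate (6 stmts):
  t = 7
  d = 7 - 7
  v = 5
  u = d * 9
  x = d - 7
  return 7
After constant-fold (6 stmts):
  t = 7
  d = 0
  v = 5
  u = d * 9
  x = d - 7
  return 7
After dead-code-elim (1 stmts):
  return 7
Evaluate:
  t = 7  =>  t = 7
  d = 7 - t  =>  d = 0
  v = 9 - 4  =>  v = 5
  u = d * 9  =>  u = 0
  x = d - t  =>  x = -7
  return t = 7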